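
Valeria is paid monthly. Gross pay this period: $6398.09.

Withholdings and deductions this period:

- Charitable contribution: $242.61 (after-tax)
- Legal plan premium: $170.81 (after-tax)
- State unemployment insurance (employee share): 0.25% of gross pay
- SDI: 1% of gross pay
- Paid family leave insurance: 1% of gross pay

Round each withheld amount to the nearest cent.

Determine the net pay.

$5840.71

SDI: $6398.09 × 0.01 = $63.98
State unemployment insurance (employee share): $6398.09 × 0.0025 = $16.00
Paid family leave insurance: $6398.09 × 0.01 = $63.98
Charitable contribution: $242.61
Legal plan premium: $170.81
Total deductions = $63.98 + $16.00 + $63.98 + $242.61 + $170.81 = $557.38
Net pay = $6398.09 − $557.38 = $5840.71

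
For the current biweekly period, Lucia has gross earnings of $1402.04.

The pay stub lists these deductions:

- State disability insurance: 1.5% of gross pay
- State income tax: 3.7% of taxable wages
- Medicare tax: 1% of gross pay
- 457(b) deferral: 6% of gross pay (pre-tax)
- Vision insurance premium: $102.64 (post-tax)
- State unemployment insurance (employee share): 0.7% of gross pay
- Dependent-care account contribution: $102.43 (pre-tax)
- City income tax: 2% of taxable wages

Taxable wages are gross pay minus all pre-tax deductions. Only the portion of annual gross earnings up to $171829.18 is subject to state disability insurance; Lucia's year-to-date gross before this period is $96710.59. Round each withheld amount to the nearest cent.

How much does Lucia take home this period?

Dependent-care account contribution: $102.43
457(b) deferral: $1402.04 × 0.06 = $84.12
Pre-tax total = $102.43 + $84.12 = $186.55
Taxable wages = $1402.04 − $186.55 = $1215.49
State income tax: $1215.49 × 0.037 = $44.97
City income tax: $1215.49 × 0.02 = $24.31
State disability insurance: cap not yet reached, full $1402.04 is subject → $1402.04 × 0.015 = $21.03
Medicare tax: $1402.04 × 0.01 = $14.02
State unemployment insurance (employee share): $1402.04 × 0.007 = $9.81
Vision insurance premium: $102.64
Total deductions = $102.43 + $84.12 + $44.97 + $24.31 + $21.03 + $14.02 + $9.81 + $102.64 = $403.33
Net pay = $1402.04 − $403.33 = $998.71

$998.71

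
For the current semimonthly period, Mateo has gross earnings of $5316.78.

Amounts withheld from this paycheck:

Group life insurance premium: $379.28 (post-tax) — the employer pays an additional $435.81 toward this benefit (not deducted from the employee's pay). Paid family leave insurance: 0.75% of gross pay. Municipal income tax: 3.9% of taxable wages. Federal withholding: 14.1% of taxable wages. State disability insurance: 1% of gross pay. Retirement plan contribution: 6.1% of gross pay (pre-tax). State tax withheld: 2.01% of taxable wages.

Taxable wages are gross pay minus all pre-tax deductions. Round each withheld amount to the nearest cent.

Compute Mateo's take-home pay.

Retirement plan contribution: $5316.78 × 0.061 = $324.32
Taxable wages = $5316.78 − $324.32 = $4992.46
Federal withholding: $4992.46 × 0.141 = $703.94
Municipal income tax: $4992.46 × 0.039 = $194.71
State tax withheld: $4992.46 × 0.0201 = $100.35
State disability insurance: $5316.78 × 0.01 = $53.17
Paid family leave insurance: $5316.78 × 0.0075 = $39.88
Group life insurance premium: $379.28
(Employer's $435.81 toward group life insurance premium is not withheld from the employee.)
Total deductions = $324.32 + $703.94 + $194.71 + $100.35 + $53.17 + $39.88 + $379.28 = $1795.65
Net pay = $5316.78 − $1795.65 = $3521.13

$3521.13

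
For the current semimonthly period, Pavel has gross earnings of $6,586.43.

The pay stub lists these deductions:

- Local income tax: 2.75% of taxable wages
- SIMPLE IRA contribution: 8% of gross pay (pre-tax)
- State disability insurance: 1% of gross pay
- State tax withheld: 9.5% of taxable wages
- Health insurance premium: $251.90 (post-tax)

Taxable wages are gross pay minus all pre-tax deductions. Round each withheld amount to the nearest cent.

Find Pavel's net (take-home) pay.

SIMPLE IRA contribution: $6,586.43 × 0.08 = $526.91
Taxable wages = $6,586.43 − $526.91 = $6,059.52
Local income tax: $6,059.52 × 0.0275 = $166.64
State tax withheld: $6,059.52 × 0.095 = $575.65
State disability insurance: $6,586.43 × 0.01 = $65.86
Health insurance premium: $251.90
Total deductions = $526.91 + $166.64 + $575.65 + $65.86 + $251.90 = $1,586.96
Net pay = $6,586.43 − $1,586.96 = $4,999.47

$4,999.47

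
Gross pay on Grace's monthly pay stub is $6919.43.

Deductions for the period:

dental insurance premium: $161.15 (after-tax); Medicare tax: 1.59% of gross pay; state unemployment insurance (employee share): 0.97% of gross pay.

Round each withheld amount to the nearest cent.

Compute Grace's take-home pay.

$6581.14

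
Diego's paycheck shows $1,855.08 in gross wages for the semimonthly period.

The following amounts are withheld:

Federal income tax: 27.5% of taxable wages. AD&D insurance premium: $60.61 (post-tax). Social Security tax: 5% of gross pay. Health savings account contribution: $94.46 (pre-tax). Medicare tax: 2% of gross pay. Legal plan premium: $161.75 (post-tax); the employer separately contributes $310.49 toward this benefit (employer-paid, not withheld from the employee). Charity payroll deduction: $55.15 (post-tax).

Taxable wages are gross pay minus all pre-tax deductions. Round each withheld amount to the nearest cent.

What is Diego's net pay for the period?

Health savings account contribution: $94.46
Taxable wages = $1,855.08 − $94.46 = $1,760.62
Federal income tax: $1,760.62 × 0.275 = $484.17
Social Security tax: $1,855.08 × 0.05 = $92.75
Medicare tax: $1,855.08 × 0.02 = $37.10
Legal plan premium: $161.75
AD&D insurance premium: $60.61
Charity payroll deduction: $55.15
(Employer's $310.49 toward legal plan premium is not withheld from the employee.)
Total deductions = $94.46 + $484.17 + $92.75 + $37.10 + $161.75 + $60.61 + $55.15 = $985.99
Net pay = $1,855.08 − $985.99 = $869.09

$869.09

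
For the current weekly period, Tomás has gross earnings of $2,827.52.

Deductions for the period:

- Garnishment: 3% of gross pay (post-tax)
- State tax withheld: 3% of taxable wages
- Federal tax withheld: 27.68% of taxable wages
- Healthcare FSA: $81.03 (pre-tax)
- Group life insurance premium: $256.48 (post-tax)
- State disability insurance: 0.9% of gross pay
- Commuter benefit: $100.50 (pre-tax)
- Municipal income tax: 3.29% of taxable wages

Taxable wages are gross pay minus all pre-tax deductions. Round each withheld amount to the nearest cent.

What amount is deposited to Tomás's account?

$1,380.39

Healthcare FSA: $81.03
Commuter benefit: $100.50
Pre-tax total = $81.03 + $100.50 = $181.53
Taxable wages = $2,827.52 − $181.53 = $2,645.99
State tax withheld: $2,645.99 × 0.03 = $79.38
Municipal income tax: $2,645.99 × 0.0329 = $87.05
Federal tax withheld: $2,645.99 × 0.2768 = $732.41
State disability insurance: $2,827.52 × 0.009 = $25.45
Garnishment: $2,827.52 × 0.03 = $84.83
Group life insurance premium: $256.48
Total deductions = $81.03 + $100.50 + $79.38 + $87.05 + $732.41 + $25.45 + $84.83 + $256.48 = $1,447.13
Net pay = $2,827.52 − $1,447.13 = $1,380.39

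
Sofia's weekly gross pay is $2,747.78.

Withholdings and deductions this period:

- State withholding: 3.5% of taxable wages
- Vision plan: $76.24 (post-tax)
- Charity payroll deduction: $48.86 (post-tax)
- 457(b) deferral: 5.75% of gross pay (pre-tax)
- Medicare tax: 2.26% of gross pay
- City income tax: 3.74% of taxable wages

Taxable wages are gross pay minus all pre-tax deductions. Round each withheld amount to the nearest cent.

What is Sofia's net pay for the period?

$2,215.08

457(b) deferral: $2,747.78 × 0.0575 = $158.00
Taxable wages = $2,747.78 − $158.00 = $2,589.78
State withholding: $2,589.78 × 0.035 = $90.64
City income tax: $2,589.78 × 0.0374 = $96.86
Medicare tax: $2,747.78 × 0.0226 = $62.10
Charity payroll deduction: $48.86
Vision plan: $76.24
Total deductions = $158.00 + $90.64 + $96.86 + $62.10 + $48.86 + $76.24 = $532.70
Net pay = $2,747.78 − $532.70 = $2,215.08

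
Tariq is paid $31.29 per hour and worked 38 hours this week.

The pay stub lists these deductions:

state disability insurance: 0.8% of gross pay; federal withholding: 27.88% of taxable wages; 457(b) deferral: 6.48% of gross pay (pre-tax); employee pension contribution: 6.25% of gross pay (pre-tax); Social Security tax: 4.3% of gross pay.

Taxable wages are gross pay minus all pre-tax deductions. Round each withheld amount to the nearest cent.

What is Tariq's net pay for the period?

$687.72

Gross pay: 38 × $31.29 = $1,189.02
457(b) deferral: $1,189.02 × 0.0648 = $77.05
Employee pension contribution: $1,189.02 × 0.0625 = $74.31
Pre-tax total = $77.05 + $74.31 = $151.36
Taxable wages = $1,189.02 − $151.36 = $1,037.66
Federal withholding: $1,037.66 × 0.2788 = $289.30
State disability insurance: $1,189.02 × 0.008 = $9.51
Social Security tax: $1,189.02 × 0.043 = $51.13
Total deductions = $77.05 + $74.31 + $289.30 + $9.51 + $51.13 = $501.30
Net pay = $1,189.02 − $501.30 = $687.72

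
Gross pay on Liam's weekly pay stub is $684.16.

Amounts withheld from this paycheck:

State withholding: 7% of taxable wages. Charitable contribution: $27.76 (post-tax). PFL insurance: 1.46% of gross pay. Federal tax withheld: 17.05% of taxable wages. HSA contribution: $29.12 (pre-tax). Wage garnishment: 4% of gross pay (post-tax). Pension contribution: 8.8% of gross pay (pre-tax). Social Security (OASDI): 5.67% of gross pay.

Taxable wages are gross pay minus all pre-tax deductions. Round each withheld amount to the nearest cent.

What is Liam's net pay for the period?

$347.86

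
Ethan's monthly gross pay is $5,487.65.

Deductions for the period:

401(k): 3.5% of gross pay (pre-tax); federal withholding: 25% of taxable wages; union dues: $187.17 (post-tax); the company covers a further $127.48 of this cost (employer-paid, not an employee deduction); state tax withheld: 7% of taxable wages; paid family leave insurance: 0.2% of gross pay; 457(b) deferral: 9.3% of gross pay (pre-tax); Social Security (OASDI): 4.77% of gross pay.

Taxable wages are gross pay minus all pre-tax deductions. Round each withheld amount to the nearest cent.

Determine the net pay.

$2,794.04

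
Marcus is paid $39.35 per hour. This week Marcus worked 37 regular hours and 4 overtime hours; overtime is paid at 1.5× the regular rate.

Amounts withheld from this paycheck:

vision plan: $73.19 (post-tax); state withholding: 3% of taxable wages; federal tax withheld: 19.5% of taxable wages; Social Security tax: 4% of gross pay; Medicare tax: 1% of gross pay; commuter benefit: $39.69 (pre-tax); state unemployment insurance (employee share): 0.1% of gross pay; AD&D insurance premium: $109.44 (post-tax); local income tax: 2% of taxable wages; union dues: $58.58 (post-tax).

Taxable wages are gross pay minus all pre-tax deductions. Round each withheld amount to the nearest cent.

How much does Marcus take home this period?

Regular pay: 37 × $39.35 = $1455.95
Overtime pay: 4 × $39.35 × 1.5 = $236.10
Gross pay = $1455.95 + $236.10 = $1692.05
Commuter benefit: $39.69
Taxable wages = $1692.05 − $39.69 = $1652.36
State withholding: $1652.36 × 0.03 = $49.57
Federal tax withheld: $1652.36 × 0.195 = $322.21
Local income tax: $1652.36 × 0.02 = $33.05
State unemployment insurance (employee share): $1692.05 × 0.001 = $1.69
Medicare tax: $1692.05 × 0.01 = $16.92
Social Security tax: $1692.05 × 0.04 = $67.68
Union dues: $58.58
AD&D insurance premium: $109.44
Vision plan: $73.19
Total deductions = $39.69 + $49.57 + $322.21 + $33.05 + $1.69 + $16.92 + $67.68 + $58.58 + $109.44 + $73.19 = $772.02
Net pay = $1692.05 − $772.02 = $920.03

$920.03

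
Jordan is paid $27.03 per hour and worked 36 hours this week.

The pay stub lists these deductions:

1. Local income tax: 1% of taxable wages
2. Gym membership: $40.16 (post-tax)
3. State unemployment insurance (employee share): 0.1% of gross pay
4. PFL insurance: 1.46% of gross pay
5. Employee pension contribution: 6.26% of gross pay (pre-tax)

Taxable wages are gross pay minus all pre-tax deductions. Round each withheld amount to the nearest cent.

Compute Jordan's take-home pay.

Gross pay: 36 × $27.03 = $973.08
Employee pension contribution: $973.08 × 0.0626 = $60.91
Taxable wages = $973.08 − $60.91 = $912.17
Local income tax: $912.17 × 0.01 = $9.12
PFL insurance: $973.08 × 0.0146 = $14.21
State unemployment insurance (employee share): $973.08 × 0.001 = $0.97
Gym membership: $40.16
Total deductions = $60.91 + $9.12 + $14.21 + $0.97 + $40.16 = $125.37
Net pay = $973.08 − $125.37 = $847.71

$847.71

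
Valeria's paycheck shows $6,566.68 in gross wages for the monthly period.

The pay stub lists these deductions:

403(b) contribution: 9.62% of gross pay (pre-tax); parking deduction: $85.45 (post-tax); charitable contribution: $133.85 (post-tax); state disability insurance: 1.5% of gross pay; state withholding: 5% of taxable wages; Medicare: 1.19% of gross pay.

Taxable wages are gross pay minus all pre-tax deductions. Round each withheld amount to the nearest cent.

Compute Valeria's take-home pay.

403(b) contribution: $6,566.68 × 0.0962 = $631.71
Taxable wages = $6,566.68 − $631.71 = $5,934.97
State withholding: $5,934.97 × 0.05 = $296.75
Medicare: $6,566.68 × 0.0119 = $78.14
State disability insurance: $6,566.68 × 0.015 = $98.50
Parking deduction: $85.45
Charitable contribution: $133.85
Total deductions = $631.71 + $296.75 + $78.14 + $98.50 + $85.45 + $133.85 = $1,324.40
Net pay = $6,566.68 − $1,324.40 = $5,242.28

$5,242.28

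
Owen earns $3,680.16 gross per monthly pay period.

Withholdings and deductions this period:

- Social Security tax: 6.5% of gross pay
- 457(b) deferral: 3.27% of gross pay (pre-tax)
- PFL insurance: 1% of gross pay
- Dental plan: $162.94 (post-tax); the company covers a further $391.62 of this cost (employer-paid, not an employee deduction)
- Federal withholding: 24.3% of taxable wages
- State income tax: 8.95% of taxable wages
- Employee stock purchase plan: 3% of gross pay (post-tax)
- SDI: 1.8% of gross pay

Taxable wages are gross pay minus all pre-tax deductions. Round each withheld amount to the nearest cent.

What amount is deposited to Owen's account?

$1,760.59

457(b) deferral: $3,680.16 × 0.0327 = $120.34
Taxable wages = $3,680.16 − $120.34 = $3,559.82
Federal withholding: $3,559.82 × 0.243 = $865.04
State income tax: $3,559.82 × 0.0895 = $318.60
Social Security tax: $3,680.16 × 0.065 = $239.21
SDI: $3,680.16 × 0.018 = $66.24
PFL insurance: $3,680.16 × 0.01 = $36.80
Employee stock purchase plan: $3,680.16 × 0.03 = $110.40
Dental plan: $162.94
(Employer's $391.62 toward dental plan is not withheld from the employee.)
Total deductions = $120.34 + $865.04 + $318.60 + $239.21 + $66.24 + $36.80 + $110.40 + $162.94 = $1,919.57
Net pay = $3,680.16 − $1,919.57 = $1,760.59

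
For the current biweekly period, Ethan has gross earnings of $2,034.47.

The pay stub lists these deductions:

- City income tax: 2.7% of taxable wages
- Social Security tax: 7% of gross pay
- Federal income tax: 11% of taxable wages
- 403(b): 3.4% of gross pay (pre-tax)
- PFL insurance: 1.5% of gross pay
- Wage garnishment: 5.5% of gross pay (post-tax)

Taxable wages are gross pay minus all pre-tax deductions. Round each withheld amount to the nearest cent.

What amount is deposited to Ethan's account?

$1,411.23

403(b): $2,034.47 × 0.034 = $69.17
Taxable wages = $2,034.47 − $69.17 = $1,965.30
Federal income tax: $1,965.30 × 0.11 = $216.18
City income tax: $1,965.30 × 0.027 = $53.06
PFL insurance: $2,034.47 × 0.015 = $30.52
Social Security tax: $2,034.47 × 0.07 = $142.41
Wage garnishment: $2,034.47 × 0.055 = $111.90
Total deductions = $69.17 + $216.18 + $53.06 + $30.52 + $142.41 + $111.90 = $623.24
Net pay = $2,034.47 − $623.24 = $1,411.23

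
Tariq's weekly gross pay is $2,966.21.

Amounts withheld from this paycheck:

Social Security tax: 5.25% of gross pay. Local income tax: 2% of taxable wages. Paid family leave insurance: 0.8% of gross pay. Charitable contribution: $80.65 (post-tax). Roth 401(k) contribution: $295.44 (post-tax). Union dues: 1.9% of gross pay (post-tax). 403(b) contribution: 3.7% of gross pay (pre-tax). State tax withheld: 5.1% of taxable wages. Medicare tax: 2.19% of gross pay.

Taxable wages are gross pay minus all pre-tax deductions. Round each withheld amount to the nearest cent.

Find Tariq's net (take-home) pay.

403(b) contribution: $2,966.21 × 0.037 = $109.75
Taxable wages = $2,966.21 − $109.75 = $2,856.46
Local income tax: $2,856.46 × 0.02 = $57.13
State tax withheld: $2,856.46 × 0.051 = $145.68
Social Security tax: $2,966.21 × 0.0525 = $155.73
Medicare tax: $2,966.21 × 0.0219 = $64.96
Paid family leave insurance: $2,966.21 × 0.008 = $23.73
Charitable contribution: $80.65
Union dues: $2,966.21 × 0.019 = $56.36
Roth 401(k) contribution: $295.44
Total deductions = $109.75 + $57.13 + $145.68 + $155.73 + $64.96 + $23.73 + $80.65 + $56.36 + $295.44 = $989.43
Net pay = $2,966.21 − $989.43 = $1,976.78

$1,976.78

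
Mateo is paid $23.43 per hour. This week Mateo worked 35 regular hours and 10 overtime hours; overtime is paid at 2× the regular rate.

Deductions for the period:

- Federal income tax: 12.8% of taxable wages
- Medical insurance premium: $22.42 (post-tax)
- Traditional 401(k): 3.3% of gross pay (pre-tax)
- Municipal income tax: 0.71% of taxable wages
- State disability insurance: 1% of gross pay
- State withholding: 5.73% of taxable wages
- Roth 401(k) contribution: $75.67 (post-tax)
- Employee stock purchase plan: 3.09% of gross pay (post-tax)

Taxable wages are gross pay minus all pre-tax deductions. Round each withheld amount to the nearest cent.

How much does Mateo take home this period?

Regular pay: 35 × $23.43 = $820.05
Overtime pay: 10 × $23.43 × 2 = $468.60
Gross pay = $820.05 + $468.60 = $1,288.65
Traditional 401(k): $1,288.65 × 0.033 = $42.53
Taxable wages = $1,288.65 − $42.53 = $1,246.12
State withholding: $1,246.12 × 0.0573 = $71.40
Municipal income tax: $1,246.12 × 0.0071 = $8.85
Federal income tax: $1,246.12 × 0.128 = $159.50
State disability insurance: $1,288.65 × 0.01 = $12.89
Roth 401(k) contribution: $75.67
Employee stock purchase plan: $1,288.65 × 0.0309 = $39.82
Medical insurance premium: $22.42
Total deductions = $42.53 + $71.40 + $8.85 + $159.50 + $12.89 + $75.67 + $39.82 + $22.42 = $433.08
Net pay = $1,288.65 − $433.08 = $855.57

$855.57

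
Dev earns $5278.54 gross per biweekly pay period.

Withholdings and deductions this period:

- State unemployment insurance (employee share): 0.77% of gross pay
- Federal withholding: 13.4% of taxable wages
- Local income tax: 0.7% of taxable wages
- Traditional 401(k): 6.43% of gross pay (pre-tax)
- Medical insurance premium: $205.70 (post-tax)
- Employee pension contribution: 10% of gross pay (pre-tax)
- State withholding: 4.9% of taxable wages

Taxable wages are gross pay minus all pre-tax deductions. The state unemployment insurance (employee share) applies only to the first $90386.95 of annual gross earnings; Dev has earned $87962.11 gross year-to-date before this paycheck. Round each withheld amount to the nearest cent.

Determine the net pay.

Employee pension contribution: $5278.54 × 0.1 = $527.85
Traditional 401(k): $5278.54 × 0.0643 = $339.41
Pre-tax total = $527.85 + $339.41 = $867.26
Taxable wages = $5278.54 − $867.26 = $4411.28
State withholding: $4411.28 × 0.049 = $216.15
Federal withholding: $4411.28 × 0.134 = $591.11
Local income tax: $4411.28 × 0.007 = $30.88
State unemployment insurance (employee share): only $90386.95 − $87962.11 = $2424.84 of this check is subject → $2424.84 × 0.0077 = $18.67
Medical insurance premium: $205.70
Total deductions = $527.85 + $339.41 + $216.15 + $591.11 + $30.88 + $18.67 + $205.70 = $1929.77
Net pay = $5278.54 − $1929.77 = $3348.77

$3348.77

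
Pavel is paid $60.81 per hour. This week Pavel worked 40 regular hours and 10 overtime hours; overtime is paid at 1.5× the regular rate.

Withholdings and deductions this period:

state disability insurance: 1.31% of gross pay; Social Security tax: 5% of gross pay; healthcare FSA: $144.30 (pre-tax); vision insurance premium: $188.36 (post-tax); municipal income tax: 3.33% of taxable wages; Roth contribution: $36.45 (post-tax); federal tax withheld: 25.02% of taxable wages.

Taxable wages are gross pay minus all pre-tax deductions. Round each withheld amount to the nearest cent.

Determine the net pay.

$1,857.13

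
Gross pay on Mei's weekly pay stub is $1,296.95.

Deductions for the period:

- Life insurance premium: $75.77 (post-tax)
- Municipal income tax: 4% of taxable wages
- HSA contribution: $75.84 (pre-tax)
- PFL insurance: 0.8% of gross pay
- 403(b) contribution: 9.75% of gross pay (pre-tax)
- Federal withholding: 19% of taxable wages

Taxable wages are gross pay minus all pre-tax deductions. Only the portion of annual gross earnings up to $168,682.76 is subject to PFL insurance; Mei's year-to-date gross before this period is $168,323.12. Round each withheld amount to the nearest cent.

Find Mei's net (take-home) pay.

403(b) contribution: $1,296.95 × 0.0975 = $126.45
HSA contribution: $75.84
Pre-tax total = $126.45 + $75.84 = $202.29
Taxable wages = $1,296.95 − $202.29 = $1,094.66
Federal withholding: $1,094.66 × 0.19 = $207.99
Municipal income tax: $1,094.66 × 0.04 = $43.79
PFL insurance: only $168,682.76 − $168,323.12 = $359.64 of this check is subject → $359.64 × 0.008 = $2.88
Life insurance premium: $75.77
Total deductions = $126.45 + $75.84 + $207.99 + $43.79 + $2.88 + $75.77 = $532.72
Net pay = $1,296.95 − $532.72 = $764.23

$764.23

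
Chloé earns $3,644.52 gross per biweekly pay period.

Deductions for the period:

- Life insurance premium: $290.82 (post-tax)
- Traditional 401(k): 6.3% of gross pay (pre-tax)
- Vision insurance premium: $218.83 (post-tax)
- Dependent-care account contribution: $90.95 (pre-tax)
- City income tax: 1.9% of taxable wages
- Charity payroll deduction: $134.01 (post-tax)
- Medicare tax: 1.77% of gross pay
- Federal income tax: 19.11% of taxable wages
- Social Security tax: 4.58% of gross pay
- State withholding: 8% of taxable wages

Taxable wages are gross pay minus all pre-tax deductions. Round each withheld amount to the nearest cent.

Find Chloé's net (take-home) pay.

$1,484.59

Traditional 401(k): $3,644.52 × 0.063 = $229.60
Dependent-care account contribution: $90.95
Pre-tax total = $229.60 + $90.95 = $320.55
Taxable wages = $3,644.52 − $320.55 = $3,323.97
State withholding: $3,323.97 × 0.08 = $265.92
Federal income tax: $3,323.97 × 0.1911 = $635.21
City income tax: $3,323.97 × 0.019 = $63.16
Social Security tax: $3,644.52 × 0.0458 = $166.92
Medicare tax: $3,644.52 × 0.0177 = $64.51
Life insurance premium: $290.82
Vision insurance premium: $218.83
Charity payroll deduction: $134.01
Total deductions = $229.60 + $90.95 + $265.92 + $635.21 + $63.16 + $166.92 + $64.51 + $290.82 + $218.83 + $134.01 = $2,159.93
Net pay = $3,644.52 − $2,159.93 = $1,484.59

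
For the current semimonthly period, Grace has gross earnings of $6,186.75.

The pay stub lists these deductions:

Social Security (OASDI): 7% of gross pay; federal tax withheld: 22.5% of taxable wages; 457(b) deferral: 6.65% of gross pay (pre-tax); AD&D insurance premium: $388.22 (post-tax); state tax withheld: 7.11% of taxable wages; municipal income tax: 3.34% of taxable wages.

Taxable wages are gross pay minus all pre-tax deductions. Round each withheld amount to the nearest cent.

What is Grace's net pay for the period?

$3,051.06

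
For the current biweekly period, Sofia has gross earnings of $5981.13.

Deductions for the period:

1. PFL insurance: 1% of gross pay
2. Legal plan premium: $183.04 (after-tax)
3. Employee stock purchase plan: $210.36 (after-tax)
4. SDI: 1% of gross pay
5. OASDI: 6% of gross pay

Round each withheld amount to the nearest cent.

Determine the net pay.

PFL insurance: $5981.13 × 0.01 = $59.81
OASDI: $5981.13 × 0.06 = $358.87
SDI: $5981.13 × 0.01 = $59.81
Employee stock purchase plan: $210.36
Legal plan premium: $183.04
Total deductions = $59.81 + $358.87 + $59.81 + $210.36 + $183.04 = $871.89
Net pay = $5981.13 − $871.89 = $5109.24

$5109.24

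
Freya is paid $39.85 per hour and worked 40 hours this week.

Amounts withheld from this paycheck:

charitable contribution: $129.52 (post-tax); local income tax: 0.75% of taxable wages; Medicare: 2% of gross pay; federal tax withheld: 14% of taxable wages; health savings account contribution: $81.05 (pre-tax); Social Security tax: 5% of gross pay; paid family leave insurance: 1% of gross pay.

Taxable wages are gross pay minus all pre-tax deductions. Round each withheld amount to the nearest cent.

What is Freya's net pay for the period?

$1032.75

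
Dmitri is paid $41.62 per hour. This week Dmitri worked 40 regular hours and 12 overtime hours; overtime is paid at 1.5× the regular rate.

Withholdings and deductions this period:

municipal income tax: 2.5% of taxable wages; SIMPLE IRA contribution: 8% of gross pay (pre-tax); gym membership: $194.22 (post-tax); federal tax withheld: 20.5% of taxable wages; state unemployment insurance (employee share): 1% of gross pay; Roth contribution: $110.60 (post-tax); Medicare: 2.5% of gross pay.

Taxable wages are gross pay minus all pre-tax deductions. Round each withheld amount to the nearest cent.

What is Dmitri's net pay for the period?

$1,320.74

Regular pay: 40 × $41.62 = $1,664.80
Overtime pay: 12 × $41.62 × 1.5 = $749.16
Gross pay = $1,664.80 + $749.16 = $2,413.96
SIMPLE IRA contribution: $2,413.96 × 0.08 = $193.12
Taxable wages = $2,413.96 − $193.12 = $2,220.84
Municipal income tax: $2,220.84 × 0.025 = $55.52
Federal tax withheld: $2,220.84 × 0.205 = $455.27
Medicare: $2,413.96 × 0.025 = $60.35
State unemployment insurance (employee share): $2,413.96 × 0.01 = $24.14
Roth contribution: $110.60
Gym membership: $194.22
Total deductions = $193.12 + $55.52 + $455.27 + $60.35 + $24.14 + $110.60 + $194.22 = $1,093.22
Net pay = $2,413.96 − $1,093.22 = $1,320.74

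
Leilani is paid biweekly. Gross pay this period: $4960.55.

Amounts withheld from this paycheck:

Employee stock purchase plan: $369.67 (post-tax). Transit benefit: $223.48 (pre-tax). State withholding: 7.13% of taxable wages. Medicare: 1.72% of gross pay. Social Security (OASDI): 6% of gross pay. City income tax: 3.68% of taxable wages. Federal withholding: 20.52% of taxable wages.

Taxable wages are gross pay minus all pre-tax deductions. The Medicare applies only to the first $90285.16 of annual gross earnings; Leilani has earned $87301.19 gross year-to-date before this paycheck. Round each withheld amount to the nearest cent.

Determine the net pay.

Transit benefit: $223.48
Taxable wages = $4960.55 − $223.48 = $4737.07
State withholding: $4737.07 × 0.0713 = $337.75
Federal withholding: $4737.07 × 0.2052 = $972.05
City income tax: $4737.07 × 0.0368 = $174.32
Social Security (OASDI): $4960.55 × 0.06 = $297.63
Medicare: only $90285.16 − $87301.19 = $2983.97 of this check is subject → $2983.97 × 0.0172 = $51.32
Employee stock purchase plan: $369.67
Total deductions = $223.48 + $337.75 + $972.05 + $174.32 + $297.63 + $51.32 + $369.67 = $2426.22
Net pay = $4960.55 − $2426.22 = $2534.33

$2534.33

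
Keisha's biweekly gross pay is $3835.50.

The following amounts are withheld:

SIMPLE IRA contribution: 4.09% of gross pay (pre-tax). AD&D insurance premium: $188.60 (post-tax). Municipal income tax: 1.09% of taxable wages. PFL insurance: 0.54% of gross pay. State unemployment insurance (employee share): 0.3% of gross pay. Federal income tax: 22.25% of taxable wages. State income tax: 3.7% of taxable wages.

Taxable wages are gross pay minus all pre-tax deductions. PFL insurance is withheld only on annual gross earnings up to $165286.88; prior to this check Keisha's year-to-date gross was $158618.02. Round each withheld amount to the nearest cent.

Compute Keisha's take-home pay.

$2463.10

SIMPLE IRA contribution: $3835.50 × 0.0409 = $156.87
Taxable wages = $3835.50 − $156.87 = $3678.63
Municipal income tax: $3678.63 × 0.0109 = $40.10
State income tax: $3678.63 × 0.037 = $136.11
Federal income tax: $3678.63 × 0.2225 = $818.50
State unemployment insurance (employee share): $3835.50 × 0.003 = $11.51
PFL insurance: cap not yet reached, full $3835.50 is subject → $3835.50 × 0.0054 = $20.71
AD&D insurance premium: $188.60
Total deductions = $156.87 + $40.10 + $136.11 + $818.50 + $11.51 + $20.71 + $188.60 = $1372.40
Net pay = $3835.50 − $1372.40 = $2463.10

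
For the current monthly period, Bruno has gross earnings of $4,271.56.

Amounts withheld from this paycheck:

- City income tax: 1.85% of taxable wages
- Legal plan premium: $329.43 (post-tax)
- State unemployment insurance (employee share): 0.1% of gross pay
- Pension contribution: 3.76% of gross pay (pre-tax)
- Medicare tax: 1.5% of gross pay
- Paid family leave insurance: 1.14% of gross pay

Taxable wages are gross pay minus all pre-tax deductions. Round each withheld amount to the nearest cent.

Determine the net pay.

Pension contribution: $4,271.56 × 0.0376 = $160.61
Taxable wages = $4,271.56 − $160.61 = $4,110.95
City income tax: $4,110.95 × 0.0185 = $76.05
State unemployment insurance (employee share): $4,271.56 × 0.001 = $4.27
Medicare tax: $4,271.56 × 0.015 = $64.07
Paid family leave insurance: $4,271.56 × 0.0114 = $48.70
Legal plan premium: $329.43
Total deductions = $160.61 + $76.05 + $4.27 + $64.07 + $48.70 + $329.43 = $683.13
Net pay = $4,271.56 − $683.13 = $3,588.43

$3,588.43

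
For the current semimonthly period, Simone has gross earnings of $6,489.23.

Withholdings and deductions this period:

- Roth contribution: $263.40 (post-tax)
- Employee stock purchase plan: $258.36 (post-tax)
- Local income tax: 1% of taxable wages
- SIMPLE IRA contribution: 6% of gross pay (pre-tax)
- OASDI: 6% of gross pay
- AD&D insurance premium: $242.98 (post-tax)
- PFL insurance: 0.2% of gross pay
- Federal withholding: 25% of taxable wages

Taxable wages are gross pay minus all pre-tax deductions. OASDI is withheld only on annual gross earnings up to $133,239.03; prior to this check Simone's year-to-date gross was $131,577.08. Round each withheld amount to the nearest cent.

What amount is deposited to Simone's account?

SIMPLE IRA contribution: $6,489.23 × 0.06 = $389.35
Taxable wages = $6,489.23 − $389.35 = $6,099.88
Local income tax: $6,099.88 × 0.01 = $61.00
Federal withholding: $6,099.88 × 0.25 = $1,524.97
OASDI: only $133,239.03 − $131,577.08 = $1,661.95 of this check is subject → $1,661.95 × 0.06 = $99.72
PFL insurance: $6,489.23 × 0.002 = $12.98
Employee stock purchase plan: $258.36
AD&D insurance premium: $242.98
Roth contribution: $263.40
Total deductions = $389.35 + $61.00 + $1,524.97 + $99.72 + $12.98 + $258.36 + $242.98 + $263.40 = $2,852.76
Net pay = $6,489.23 − $2,852.76 = $3,636.47

$3,636.47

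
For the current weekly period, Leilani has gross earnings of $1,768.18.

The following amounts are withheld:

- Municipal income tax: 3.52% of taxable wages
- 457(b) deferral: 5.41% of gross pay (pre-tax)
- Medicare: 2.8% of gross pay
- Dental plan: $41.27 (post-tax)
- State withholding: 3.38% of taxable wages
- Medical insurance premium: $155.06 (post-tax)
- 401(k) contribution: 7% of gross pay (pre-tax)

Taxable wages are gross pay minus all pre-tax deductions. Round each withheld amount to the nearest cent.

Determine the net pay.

457(b) deferral: $1,768.18 × 0.0541 = $95.66
401(k) contribution: $1,768.18 × 0.07 = $123.77
Pre-tax total = $95.66 + $123.77 = $219.43
Taxable wages = $1,768.18 − $219.43 = $1,548.75
State withholding: $1,548.75 × 0.0338 = $52.35
Municipal income tax: $1,548.75 × 0.0352 = $54.52
Medicare: $1,768.18 × 0.028 = $49.51
Dental plan: $41.27
Medical insurance premium: $155.06
Total deductions = $95.66 + $123.77 + $52.35 + $54.52 + $49.51 + $41.27 + $155.06 = $572.14
Net pay = $1,768.18 − $572.14 = $1,196.04

$1,196.04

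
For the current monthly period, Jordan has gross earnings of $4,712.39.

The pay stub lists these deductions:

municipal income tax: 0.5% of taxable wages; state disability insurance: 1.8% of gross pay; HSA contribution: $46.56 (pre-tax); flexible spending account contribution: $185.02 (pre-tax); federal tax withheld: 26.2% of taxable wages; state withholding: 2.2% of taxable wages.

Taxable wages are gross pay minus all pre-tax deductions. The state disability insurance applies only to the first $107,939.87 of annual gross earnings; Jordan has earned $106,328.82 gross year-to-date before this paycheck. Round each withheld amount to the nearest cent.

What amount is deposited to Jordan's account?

HSA contribution: $46.56
Flexible spending account contribution: $185.02
Pre-tax total = $46.56 + $185.02 = $231.58
Taxable wages = $4,712.39 − $231.58 = $4,480.81
Federal tax withheld: $4,480.81 × 0.262 = $1,173.97
Municipal income tax: $4,480.81 × 0.005 = $22.40
State withholding: $4,480.81 × 0.022 = $98.58
State disability insurance: only $107,939.87 − $106,328.82 = $1,611.05 of this check is subject → $1,611.05 × 0.018 = $29.00
Total deductions = $46.56 + $185.02 + $1,173.97 + $22.40 + $98.58 + $29.00 = $1,555.53
Net pay = $4,712.39 − $1,555.53 = $3,156.86

$3,156.86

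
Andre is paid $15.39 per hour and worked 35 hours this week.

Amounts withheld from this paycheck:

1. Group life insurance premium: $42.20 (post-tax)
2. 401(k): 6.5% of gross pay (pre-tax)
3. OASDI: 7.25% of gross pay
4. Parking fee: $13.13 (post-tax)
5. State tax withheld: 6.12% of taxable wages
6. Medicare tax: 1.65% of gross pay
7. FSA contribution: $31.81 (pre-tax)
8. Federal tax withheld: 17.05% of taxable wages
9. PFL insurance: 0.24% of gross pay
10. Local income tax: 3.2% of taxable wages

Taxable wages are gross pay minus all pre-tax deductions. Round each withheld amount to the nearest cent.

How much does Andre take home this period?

$242.84

Gross pay: 35 × $15.39 = $538.65
FSA contribution: $31.81
401(k): $538.65 × 0.065 = $35.01
Pre-tax total = $31.81 + $35.01 = $66.82
Taxable wages = $538.65 − $66.82 = $471.83
Local income tax: $471.83 × 0.032 = $15.10
Federal tax withheld: $471.83 × 0.1705 = $80.45
State tax withheld: $471.83 × 0.0612 = $28.88
PFL insurance: $538.65 × 0.0024 = $1.29
OASDI: $538.65 × 0.0725 = $39.05
Medicare tax: $538.65 × 0.0165 = $8.89
Group life insurance premium: $42.20
Parking fee: $13.13
Total deductions = $31.81 + $35.01 + $15.10 + $80.45 + $28.88 + $1.29 + $39.05 + $8.89 + $42.20 + $13.13 = $295.81
Net pay = $538.65 − $295.81 = $242.84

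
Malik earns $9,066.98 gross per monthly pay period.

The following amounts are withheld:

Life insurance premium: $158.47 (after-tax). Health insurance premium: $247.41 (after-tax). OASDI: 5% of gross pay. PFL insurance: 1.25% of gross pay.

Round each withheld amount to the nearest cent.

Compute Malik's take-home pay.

$8,094.41

OASDI: $9,066.98 × 0.05 = $453.35
PFL insurance: $9,066.98 × 0.0125 = $113.34
Life insurance premium: $158.47
Health insurance premium: $247.41
Total deductions = $453.35 + $113.34 + $158.47 + $247.41 = $972.57
Net pay = $9,066.98 − $972.57 = $8,094.41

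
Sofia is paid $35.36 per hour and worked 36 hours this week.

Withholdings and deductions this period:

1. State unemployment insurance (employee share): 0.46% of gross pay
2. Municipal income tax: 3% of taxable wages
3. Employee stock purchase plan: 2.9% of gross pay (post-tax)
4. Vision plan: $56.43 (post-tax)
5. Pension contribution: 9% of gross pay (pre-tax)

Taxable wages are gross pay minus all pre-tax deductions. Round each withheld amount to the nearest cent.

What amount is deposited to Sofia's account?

$1,024.43

Gross pay: 36 × $35.36 = $1,272.96
Pension contribution: $1,272.96 × 0.09 = $114.57
Taxable wages = $1,272.96 − $114.57 = $1,158.39
Municipal income tax: $1,158.39 × 0.03 = $34.75
State unemployment insurance (employee share): $1,272.96 × 0.0046 = $5.86
Vision plan: $56.43
Employee stock purchase plan: $1,272.96 × 0.029 = $36.92
Total deductions = $114.57 + $34.75 + $5.86 + $56.43 + $36.92 = $248.53
Net pay = $1,272.96 − $248.53 = $1,024.43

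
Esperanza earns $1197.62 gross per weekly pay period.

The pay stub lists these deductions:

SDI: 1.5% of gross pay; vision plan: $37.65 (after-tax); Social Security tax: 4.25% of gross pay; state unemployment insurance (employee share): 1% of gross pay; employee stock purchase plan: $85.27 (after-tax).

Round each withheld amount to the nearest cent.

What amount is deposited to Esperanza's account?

SDI: $1197.62 × 0.015 = $17.96
Social Security tax: $1197.62 × 0.0425 = $50.90
State unemployment insurance (employee share): $1197.62 × 0.01 = $11.98
Employee stock purchase plan: $85.27
Vision plan: $37.65
Total deductions = $17.96 + $50.90 + $11.98 + $85.27 + $37.65 = $203.76
Net pay = $1197.62 − $203.76 = $993.86

$993.86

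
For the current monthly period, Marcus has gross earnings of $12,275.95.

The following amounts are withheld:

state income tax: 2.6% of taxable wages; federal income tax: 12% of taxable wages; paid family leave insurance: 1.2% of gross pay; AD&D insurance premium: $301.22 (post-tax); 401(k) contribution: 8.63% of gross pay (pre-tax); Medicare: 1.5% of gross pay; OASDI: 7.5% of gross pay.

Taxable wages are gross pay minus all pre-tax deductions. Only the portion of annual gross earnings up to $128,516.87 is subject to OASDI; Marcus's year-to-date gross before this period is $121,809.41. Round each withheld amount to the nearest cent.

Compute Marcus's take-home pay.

$8,443.20

401(k) contribution: $12,275.95 × 0.0863 = $1,059.41
Taxable wages = $12,275.95 − $1,059.41 = $11,216.54
Federal income tax: $11,216.54 × 0.12 = $1,345.98
State income tax: $11,216.54 × 0.026 = $291.63
Medicare: $12,275.95 × 0.015 = $184.14
Paid family leave insurance: $12,275.95 × 0.012 = $147.31
OASDI: only $128,516.87 − $121,809.41 = $6,707.46 of this check is subject → $6,707.46 × 0.075 = $503.06
AD&D insurance premium: $301.22
Total deductions = $1,059.41 + $1,345.98 + $291.63 + $184.14 + $147.31 + $503.06 + $301.22 = $3,832.75
Net pay = $12,275.95 − $3,832.75 = $8,443.20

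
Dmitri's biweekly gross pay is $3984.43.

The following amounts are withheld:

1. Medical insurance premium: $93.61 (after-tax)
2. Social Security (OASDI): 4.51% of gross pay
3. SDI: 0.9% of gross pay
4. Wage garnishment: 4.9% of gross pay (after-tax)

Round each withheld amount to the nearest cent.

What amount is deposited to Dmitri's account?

$3480.02

SDI: $3984.43 × 0.009 = $35.86
Social Security (OASDI): $3984.43 × 0.0451 = $179.70
Wage garnishment: $3984.43 × 0.049 = $195.24
Medical insurance premium: $93.61
Total deductions = $35.86 + $179.70 + $195.24 + $93.61 = $504.41
Net pay = $3984.43 − $504.41 = $3480.02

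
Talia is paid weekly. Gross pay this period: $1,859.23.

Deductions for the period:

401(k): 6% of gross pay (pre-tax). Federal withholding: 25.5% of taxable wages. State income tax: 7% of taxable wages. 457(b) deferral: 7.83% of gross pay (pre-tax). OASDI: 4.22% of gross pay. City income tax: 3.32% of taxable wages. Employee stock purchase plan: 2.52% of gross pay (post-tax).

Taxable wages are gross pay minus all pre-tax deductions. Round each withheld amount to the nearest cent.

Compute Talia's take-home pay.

457(b) deferral: $1,859.23 × 0.0783 = $145.58
401(k): $1,859.23 × 0.06 = $111.55
Pre-tax total = $145.58 + $111.55 = $257.13
Taxable wages = $1,859.23 − $257.13 = $1,602.10
Federal withholding: $1,602.10 × 0.255 = $408.54
State income tax: $1,602.10 × 0.07 = $112.15
City income tax: $1,602.10 × 0.0332 = $53.19
OASDI: $1,859.23 × 0.0422 = $78.46
Employee stock purchase plan: $1,859.23 × 0.0252 = $46.85
Total deductions = $145.58 + $111.55 + $408.54 + $112.15 + $53.19 + $78.46 + $46.85 = $956.32
Net pay = $1,859.23 − $956.32 = $902.91

$902.91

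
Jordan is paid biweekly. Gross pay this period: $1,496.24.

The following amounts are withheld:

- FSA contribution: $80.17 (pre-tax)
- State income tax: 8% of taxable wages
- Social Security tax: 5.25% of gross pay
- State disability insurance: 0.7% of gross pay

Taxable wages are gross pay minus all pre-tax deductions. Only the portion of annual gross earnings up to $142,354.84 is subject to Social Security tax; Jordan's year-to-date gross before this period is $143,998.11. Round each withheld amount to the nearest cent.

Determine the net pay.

$1,292.31

FSA contribution: $80.17
Taxable wages = $1,496.24 − $80.17 = $1,416.07
State income tax: $1,416.07 × 0.08 = $113.29
State disability insurance: $1,496.24 × 0.007 = $10.47
Social Security tax: annual cap $142,354.84 already reached (YTD $143,998.11), so $0.00
Total deductions = $80.17 + $113.29 + $10.47 + $0.00 = $203.93
Net pay = $1,496.24 − $203.93 = $1,292.31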